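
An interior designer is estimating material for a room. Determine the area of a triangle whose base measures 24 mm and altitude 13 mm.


Shape: triangle
Base b = 24 mm, Height h = 13 mm
Formula: A = (1/2) * b * h
A = 0.5 * 24 * 13
A = 0.5 * 312
A = 156
156 mm^2


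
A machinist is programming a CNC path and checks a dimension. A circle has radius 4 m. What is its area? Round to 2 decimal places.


Shape: circle
Radius r = 4 m
Formula: A = pi * r^2
r^2 = 4^2 = 16
A = pi * 16
A = 50.27
50.27 m^2


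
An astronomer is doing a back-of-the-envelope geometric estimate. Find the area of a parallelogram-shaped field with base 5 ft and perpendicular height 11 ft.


Shape: parallelogram
Base b = 5 ft, Height h = 11 ft
Formula: A = b * h
A = 5 * 11
A = 55
55 ft^2


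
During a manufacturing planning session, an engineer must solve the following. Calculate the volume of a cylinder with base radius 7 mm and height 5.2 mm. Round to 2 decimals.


Shape: cylinder
Radius r = 7 mm, Height h = 5.2 mm
Formula: V = pi * r^2 * h
r^2 = 49
V = pi * 49 * 5.2
V = 254.8 * pi
V = 800.48
800.48 mm^3


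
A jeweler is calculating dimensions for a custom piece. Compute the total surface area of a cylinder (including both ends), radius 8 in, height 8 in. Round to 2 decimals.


Shape: closed cylinder
Radius r = 8 in, Height h = 8 in
Formula: SA = 2*pi*r^2 + 2*pi*r*h = 2*pi*r*(r + h)
r + h = 16
2 * r * (r + h) = 2 * 8 * 16 = 256
SA = 256 * pi
SA = 804.25
804.25 in^2


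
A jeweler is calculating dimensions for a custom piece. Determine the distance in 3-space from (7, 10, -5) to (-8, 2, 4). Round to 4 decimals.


3D distance between two points
P1 = (7, 10, -5), P2 = (-8, 2, 4)
Formula: d = sqrt((x2-x1)^2 + (y2-y1)^2 + (z2-z1)^2)
dx = -8 - 7 = -15
dy = 2 - 10 = -8
dz = 4 - -5 = 9
dx^2 + dy^2 + dz^2 = 225 + 64 + 81 = 370
d = sqrt(370)
d = 19.2354
19.2354 units


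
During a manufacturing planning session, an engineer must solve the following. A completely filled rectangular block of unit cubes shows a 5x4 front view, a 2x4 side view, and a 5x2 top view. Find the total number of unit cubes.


Orthographic views of a solid rectangular block:
Front view 5 x 4 -> length = 5, height = 4
Side view 2 x 4 -> width = 2, height = 4 (consistent)
Top view 5 x 2 -> confirms length = 5, width = 2
The block is 5 x 2 x 4.
Total unit cubes = 5 * 2 * 4 = 40
40 unit cubes


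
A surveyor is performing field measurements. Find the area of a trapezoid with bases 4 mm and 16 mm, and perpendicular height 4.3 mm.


Shape: trapezoid
Parallel sides a = 4 mm, b = 16 mm; Height h = 4.3 mm
Formula: A = (a + b) * h / 2
a + b = 4 + 16 = 20
A = 20 * 4.3 / 2
A = 86 / 2
A = 43
43 mm^2


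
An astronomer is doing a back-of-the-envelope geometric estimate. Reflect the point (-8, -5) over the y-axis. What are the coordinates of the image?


Transformation: reflection
Original point: (-8, -5)
Rule for reflection over the y-axis: (x, y) -> (-x, y)
Apply: (-8, -5) -> (8, -5)
(8, -5)


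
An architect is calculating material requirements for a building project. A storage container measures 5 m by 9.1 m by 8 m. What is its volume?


Shape: rectangular prism
l = 5 m, w = 9.1 m, h = 8 m
Formula: V = l * w * h
V = 5 * 9.1 * 8
V = 45.5 * 8
V = 364
364 m^3


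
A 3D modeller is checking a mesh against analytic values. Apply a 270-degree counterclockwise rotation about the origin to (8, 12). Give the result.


Transformation: rotation about the origin
Original point: (8, 12)
Rule for 270 deg counterclockwise: (x, y) -> (y, -x)
Apply: (8, 12) -> (12, -8)
(12, -8)


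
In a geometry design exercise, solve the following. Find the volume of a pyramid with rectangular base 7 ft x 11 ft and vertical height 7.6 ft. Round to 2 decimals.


Shape: rectangular pyramid
Base: 7 ft x 11 ft, Height h = 7.6 ft
Formula: V = (1/3) * base_area * h
base_area = 7 * 11 = 77
base_area * h = 77 * 7.6 = 585.2
V = 585.2 / 3
V = 195.07
195.07 ft^3


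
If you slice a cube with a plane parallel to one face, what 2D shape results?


Solid: cube
Cutting plane: parallel to one face
Visualize the intersection of the plane with the solid's surface.
The boundary of the cut region is a square.
square


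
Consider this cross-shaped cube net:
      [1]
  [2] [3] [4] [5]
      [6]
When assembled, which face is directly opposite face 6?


Net: cross layout. Take square 3 as the base (bottom).
Fold the four squares in the horizontal row up around 3: 2 -> left, 4 -> right, 5 wraps to the top.
Fold 1 and 6 up from 3: 1 -> back, 6 -> front.
Opposite pairs are therefore: (1, 6), (2, 4), (3, 5).
Face 6 is opposite face 1.
face 1


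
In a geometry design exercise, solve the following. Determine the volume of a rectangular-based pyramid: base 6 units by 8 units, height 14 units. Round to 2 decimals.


Shape: rectangular pyramid
Base: 6 units x 8 units, Height h = 14 units
Formula: V = (1/3) * base_area * h
base_area = 6 * 8 = 48
base_area * h = 48 * 14 = 672
V = 672 / 3
V = 224
224 units^3


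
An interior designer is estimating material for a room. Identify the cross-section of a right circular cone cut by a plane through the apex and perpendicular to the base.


Solid: right circular cone
Cutting plane: through the apex and perpendicular to the base
Visualize the intersection of the plane with the solid's surface.
The boundary of the cut region is a isosceles triangle.
isosceles triangle


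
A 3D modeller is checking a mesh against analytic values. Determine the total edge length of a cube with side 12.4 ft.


Shape: cube
Side s = 12.4 ft
A cube has 12 edges, all equal.
Formula: total edge length = 12 * s
Total = 12 * 12.4
Total = 148.8
148.8 ft


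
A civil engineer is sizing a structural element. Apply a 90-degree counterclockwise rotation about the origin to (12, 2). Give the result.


Transformation: rotation about the origin
Original point: (12, 2)
Rule for 90 deg counterclockwise: (x, y) -> (-y, x)
Apply: (12, 2) -> (-2, 12)
(-2, 12)


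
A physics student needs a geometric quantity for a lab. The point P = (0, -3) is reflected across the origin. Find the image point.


Transformation: reflection
Original point: (0, -3)
Rule for reflection through the origin: (x, y) -> (-x, -y)
Apply: (0, -3) -> (0, 3)
(0, 3)


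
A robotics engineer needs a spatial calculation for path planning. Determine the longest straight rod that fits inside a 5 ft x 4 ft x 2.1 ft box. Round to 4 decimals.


Shape: rectangular box (space diagonal)
l = 5 ft, w = 4 ft, h = 2.1 ft
Visualize: the diagonal of the base, then a right triangle with that diagonal and the height.
Formula: d = sqrt(l^2 + w^2 + h^2)
l^2 + w^2 + h^2 = 25 + 16 + 4.41 = 45.41
d = sqrt(45.41)
d = 6.7387
6.7387 ft


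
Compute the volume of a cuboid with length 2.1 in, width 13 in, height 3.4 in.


Shape: rectangular prism
l = 2.1 in, w = 13 in, h = 3.4 in
Formula: V = l * w * h
V = 2.1 * 13 * 3.4
V = 27.3 * 3.4
V = 92.82
92.82 in^3


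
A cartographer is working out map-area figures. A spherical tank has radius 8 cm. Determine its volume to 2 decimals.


Shape: sphere
Radius r = 8 cm
Formula: V = (4/3) * pi * r^3
r^3 = 512
(4/3) * 512 = 682.666667
V = 682.666667 * pi
V = 2144.66
2144.66 cm^3


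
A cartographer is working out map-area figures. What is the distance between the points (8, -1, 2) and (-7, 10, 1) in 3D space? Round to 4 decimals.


3D distance between two points
P1 = (8, -1, 2), P2 = (-7, 10, 1)
Formula: d = sqrt((x2-x1)^2 + (y2-y1)^2 + (z2-z1)^2)
dx = -7 - 8 = -15
dy = 10 - -1 = 11
dz = 1 - 2 = -1
dx^2 + dy^2 + dz^2 = 225 + 121 + 1 = 347
d = sqrt(347)
d = 18.6279
18.6279 units


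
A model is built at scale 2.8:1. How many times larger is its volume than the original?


Linear scale factor k = 2.8
Rule: under a linear scaling by k, volumes scale by k^3.
k^3 = 2.8 * 2.8 * 2.8
k^3 = 7.84 * 2.8
k^3 = 21.952
Volume scales by a factor of 21.952.
21.952 (dimensionless)


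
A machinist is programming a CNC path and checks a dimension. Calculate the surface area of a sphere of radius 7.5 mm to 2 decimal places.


Shape: sphere
Radius r = 7.5 mm
Formula: SA = 4 * pi * r^2
r^2 = 56.25
SA = 4 * pi * 56.25
SA = 225 * pi
SA = 706.86
706.86 mm^2


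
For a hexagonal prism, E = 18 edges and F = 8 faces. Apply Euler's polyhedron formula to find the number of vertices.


Polyhedron: hexagonal prism
Euler's formula for convex polyhedra: V - E + F = 2
Given: E = 18 edges and F = 8 faces
Solve for V:
V = 2 + E - F = 2 + 18 - 8 = 12
12 vertices


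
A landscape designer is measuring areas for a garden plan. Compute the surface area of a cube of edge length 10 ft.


Shape: cube
Side s = 10 ft
A cube has 6 square faces.
Formula: SA = 6 * s^2
s^2 = 100
SA = 6 * 100
SA = 600
600 ft^2


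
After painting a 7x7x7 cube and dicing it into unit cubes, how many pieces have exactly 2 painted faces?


Large cube: 7 x 7 x 7, cut into unit cubes.
n = 7, so n - 2 = 5
Cubes with 2 painted faces lie along the edges, excluding corners.
A cube has 12 edges; each contributes (n - 2) = 5 such cubes.
Count = 12 * 5 = 60
60 unit cubes


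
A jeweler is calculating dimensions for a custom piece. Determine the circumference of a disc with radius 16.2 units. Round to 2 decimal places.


Shape: circle
Radius r = 16.2 units
Formula: C = 2 * pi * r
C = 2 * pi * 16.2
C = 32.4 * pi
C = 101.79
101.79 units


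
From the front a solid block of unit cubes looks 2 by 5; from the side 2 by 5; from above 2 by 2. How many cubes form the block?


Orthographic views of a solid rectangular block:
Front view 2 x 5 -> length = 2, height = 5
Side view 2 x 5 -> width = 2, height = 5 (consistent)
Top view 2 x 2 -> confirms length = 2, width = 2
The block is 2 x 2 x 5.
Total unit cubes = 2 * 2 * 5 = 20
20 unit cubes


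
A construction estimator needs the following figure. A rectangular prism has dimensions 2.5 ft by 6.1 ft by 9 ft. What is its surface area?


Shape: rectangular prism
l = 2.5 ft, w = 6.1 ft, h = 9 ft
Formula: SA = 2(lw + lh + wh)
lw = 15.25, lh = 22.5, wh = 54.9
lw + lh + wh = 92.65
SA = 2 * 92.65
SA = 185.3
185.3 ft^2


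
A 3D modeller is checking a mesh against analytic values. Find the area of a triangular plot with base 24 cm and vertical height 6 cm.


Shape: triangle
Base b = 24 cm, Height h = 6 cm
Formula: A = (1/2) * b * h
A = 0.5 * 24 * 6
A = 0.5 * 144
A = 72
72 cm^2


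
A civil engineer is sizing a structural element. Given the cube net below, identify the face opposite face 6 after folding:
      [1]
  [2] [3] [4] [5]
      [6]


Net: cross layout. Take square 3 as the base (bottom).
Fold the four squares in the horizontal row up around 3: 2 -> left, 4 -> right, 5 wraps to the top.
Fold 1 and 6 up from 3: 1 -> back, 6 -> front.
Opposite pairs are therefore: (1, 6), (2, 4), (3, 5).
Face 6 is opposite face 1.
face 1


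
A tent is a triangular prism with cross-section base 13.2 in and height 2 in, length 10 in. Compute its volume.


Shape: triangular prism
Triangle base = 13.2 in, triangle height = 2 in, prism length L = 10 in
Formula: V = (1/2 * b * h_tri) * L
Cross-section area = 0.5 * 13.2 * 2 = 13.2
V = 13.2 * 10
V = 132
132 in^3


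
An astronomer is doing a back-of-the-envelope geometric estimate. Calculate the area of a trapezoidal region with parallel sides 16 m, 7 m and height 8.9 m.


Shape: trapezoid
Parallel sides a = 16 m, b = 7 m; Height h = 8.9 m
Formula: A = (a + b) * h / 2
a + b = 16 + 7 = 23
A = 23 * 8.9 / 2
A = 204.7 / 2
A = 102.35
102.35 m^2


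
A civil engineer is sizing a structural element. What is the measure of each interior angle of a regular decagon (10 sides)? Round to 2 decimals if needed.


Shape: regular decagon (10 sides)
Formula: interior angle = (n - 2) * 180 / n
(n - 2) = 8
(n - 2) * 180 = 1440
angle = 1440 / 10
angle = 144
144 degrees


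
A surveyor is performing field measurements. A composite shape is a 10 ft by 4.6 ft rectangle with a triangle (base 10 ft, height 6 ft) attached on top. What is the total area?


Composite shape: rectangle + triangle
Rectangle area = 10 * 4.6 = 46
Triangle area = 0.5 * 10 * 6 = 30
Total = 46 + 30
Total = 76
76 ft^2


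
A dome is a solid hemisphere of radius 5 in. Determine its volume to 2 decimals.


Shape: hemisphere (half of a sphere)
Radius r = 5 in
Formula: V = (1/2) * (4/3) * pi * r^3 = (2/3) * pi * r^3
r^3 = 125
(2/3) * 125 = 83.333333
V = 83.333333 * pi
V = 261.8
261.8 in^3


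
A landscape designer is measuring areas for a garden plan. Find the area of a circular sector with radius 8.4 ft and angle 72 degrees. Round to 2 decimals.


Shape: circular sector
Radius r = 8.4 ft, Angle = 72 degrees
Formula: A = (angle/360) * pi * r^2
r^2 = 70.56
Fraction of circle = 72/360
A = (72/360) * pi * 70.56
A = 14.112 * pi
A = 44.33
44.33 ft^2


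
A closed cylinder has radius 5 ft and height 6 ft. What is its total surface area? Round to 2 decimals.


Shape: closed cylinder
Radius r = 5 ft, Height h = 6 ft
Formula: SA = 2*pi*r^2 + 2*pi*r*h = 2*pi*r*(r + h)
r + h = 11
2 * r * (r + h) = 2 * 5 * 11 = 110
SA = 110 * pi
SA = 345.58
345.58 ft^2


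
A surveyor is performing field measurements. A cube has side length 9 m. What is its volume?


Shape: cube
Side s = 9 m
Formula: V = s^3
V = 9 * 9 * 9
V = 81 * 9
V = 729
729 m^3


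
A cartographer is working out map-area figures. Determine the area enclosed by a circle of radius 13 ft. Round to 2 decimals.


Shape: circle
Radius r = 13 ft
Formula: A = pi * r^2
r^2 = 13^2 = 169
A = pi * 169
A = 530.93
530.93 ft^2


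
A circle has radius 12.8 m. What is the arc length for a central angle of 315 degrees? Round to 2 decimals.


Shape: circular arc
Radius r = 12.8 m, Angle = 315 degrees
Formula: L = (angle/360) * 2 * pi * r
2 * pi * r = 25.6 * pi
L = (315/360) * 25.6 * pi
L = 22.4 * pi
L = 70.37
70.37 m


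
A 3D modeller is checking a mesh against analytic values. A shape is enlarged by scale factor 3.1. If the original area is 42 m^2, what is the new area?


Linear scale factor k = 3.1
Original area = 42 m^2
Rule: under a linear scaling by k, areas scale by k^2.
k^2 = 3.1^2 = 9.61
New area = 42 * 9.61
New area = 403.62
403.62 m^2


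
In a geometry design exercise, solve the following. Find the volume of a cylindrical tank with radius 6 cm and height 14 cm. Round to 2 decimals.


Shape: cylinder
Radius r = 6 cm, Height h = 14 cm
Formula: V = pi * r^2 * h
r^2 = 36
V = pi * 36 * 14
V = 504 * pi
V = 1583.36
1583.36 cm^3


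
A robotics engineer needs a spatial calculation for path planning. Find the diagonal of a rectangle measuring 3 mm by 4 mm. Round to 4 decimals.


Shape: rectangle (diagonal via Pythagoras)
Sides: 3 mm and 4 mm
Formula: d = sqrt(l^2 + w^2)
l^2 = 9, w^2 = 16
l^2 + w^2 = 25
d = sqrt(25)
d = 5.0
5 mm


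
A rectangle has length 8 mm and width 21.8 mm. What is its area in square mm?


Shape: rectangle
Length l = 8 mm, Width w = 21.8 mm
Formula: A = l * w
A = 8 * 21.8
A = 174.4
174.4 mm^2


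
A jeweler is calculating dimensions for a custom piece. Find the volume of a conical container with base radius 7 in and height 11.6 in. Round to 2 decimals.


Shape: cone
Radius r = 7 in, Height h = 11.6 in
Formula: V = (1/3) * pi * r^2 * h
r^2 = 49
pi * r^2 * h = pi * 49 * 11.6 = 568.4 * pi
V = 568.4 * pi / 3
V = 595.23
595.23 in^3


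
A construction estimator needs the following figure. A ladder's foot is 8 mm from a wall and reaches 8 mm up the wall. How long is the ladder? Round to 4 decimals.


Shape: right triangle
Legs a = 8 mm, b = 8 mm
Formula: c = sqrt(a^2 + b^2)
a^2 = 64, b^2 = 64
a^2 + b^2 = 128
c = sqrt(128)
c = 11.3137
11.3137 mm


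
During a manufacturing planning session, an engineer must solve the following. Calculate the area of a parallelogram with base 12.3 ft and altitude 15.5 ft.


Shape: parallelogram
Base b = 12.3 ft, Height h = 15.5 ft
Formula: A = b * h
A = 12.3 * 15.5
A = 190.65
190.65 ft^2


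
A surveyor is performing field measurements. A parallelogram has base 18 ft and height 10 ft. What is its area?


Shape: parallelogram
Base b = 18 ft, Height h = 10 ft
Formula: A = b * h
A = 18 * 10
A = 180
180 ft^2


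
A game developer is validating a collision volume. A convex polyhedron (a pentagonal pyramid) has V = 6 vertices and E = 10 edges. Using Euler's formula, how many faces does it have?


Polyhedron: pentagonal pyramid
Euler's formula for convex polyhedra: V - E + F = 2
Given: V = 6 vertices and E = 10 edges
Solve for F:
F = 2 + E - V = 2 + 10 - 6 = 6
6 faces


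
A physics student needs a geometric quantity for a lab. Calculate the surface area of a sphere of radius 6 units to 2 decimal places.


Shape: sphere
Radius r = 6 units
Formula: SA = 4 * pi * r^2
r^2 = 36
SA = 4 * pi * 36
SA = 144 * pi
SA = 452.39
452.39 units^2


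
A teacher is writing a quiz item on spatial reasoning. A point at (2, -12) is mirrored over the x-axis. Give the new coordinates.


Transformation: reflection
Original point: (2, -12)
Rule for reflection over the x-axis: (x, y) -> (x, -y)
Apply: (2, -12) -> (2, 12)
(2, 12)


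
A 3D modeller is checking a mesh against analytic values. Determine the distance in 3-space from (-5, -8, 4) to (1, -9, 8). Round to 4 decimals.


3D distance between two points
P1 = (-5, -8, 4), P2 = (1, -9, 8)
Formula: d = sqrt((x2-x1)^2 + (y2-y1)^2 + (z2-z1)^2)
dx = 1 - -5 = 6
dy = -9 - -8 = -1
dz = 8 - 4 = 4
dx^2 + dy^2 + dz^2 = 36 + 1 + 16 = 53
d = sqrt(53)
d = 7.2801
7.2801 units


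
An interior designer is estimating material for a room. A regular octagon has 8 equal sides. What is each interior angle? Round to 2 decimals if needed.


Shape: regular octagon (8 sides)
Formula: interior angle = (n - 2) * 180 / n
(n - 2) = 6
(n - 2) * 180 = 1080
angle = 1080 / 8
angle = 135
135 degrees


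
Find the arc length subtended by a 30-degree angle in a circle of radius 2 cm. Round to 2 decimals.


Shape: circular arc
Radius r = 2 cm, Angle = 30 degrees
Formula: L = (angle/360) * 2 * pi * r
2 * pi * r = 4 * pi
L = (30/360) * 4 * pi
L = 0.333333 * pi
L = 1.05
1.05 cm


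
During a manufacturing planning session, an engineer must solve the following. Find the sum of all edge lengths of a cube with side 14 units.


Shape: cube
Side s = 14 units
A cube has 12 edges, all equal.
Formula: total edge length = 12 * s
Total = 12 * 14
Total = 168
168 units


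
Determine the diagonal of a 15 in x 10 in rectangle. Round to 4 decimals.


Shape: rectangle (diagonal via Pythagoras)
Sides: 15 in and 10 in
Formula: d = sqrt(l^2 + w^2)
l^2 = 225, w^2 = 100
l^2 + w^2 = 325
d = sqrt(325)
d = 18.0278
18.0278 in


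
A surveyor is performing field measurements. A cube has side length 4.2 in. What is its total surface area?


Shape: cube
Side s = 4.2 in
A cube has 6 square faces.
Formula: SA = 6 * s^2
s^2 = 17.64
SA = 6 * 17.64
SA = 105.84
105.84 in^2


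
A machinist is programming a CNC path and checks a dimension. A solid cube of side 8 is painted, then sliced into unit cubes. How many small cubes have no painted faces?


Large cube: 8 x 8 x 8, cut into unit cubes.
n = 8, so n - 2 = 6
Unpainted cubes form the interior (n - 2)^3 block.
(n - 2)^3 = 6^3 = 216
216 unit cubes


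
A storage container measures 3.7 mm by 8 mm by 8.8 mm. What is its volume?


Shape: rectangular prism
l = 3.7 mm, w = 8 mm, h = 8.8 mm
Formula: V = l * w * h
V = 3.7 * 8 * 8.8
V = 29.6 * 8.8
V = 260.48
260.48 mm^3


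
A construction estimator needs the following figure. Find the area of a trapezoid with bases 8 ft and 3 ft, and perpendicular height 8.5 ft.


Shape: trapezoid
Parallel sides a = 8 ft, b = 3 ft; Height h = 8.5 ft
Formula: A = (a + b) * h / 2
a + b = 8 + 3 = 11
A = 11 * 8.5 / 2
A = 93.5 / 2
A = 46.75
46.75 ft^2


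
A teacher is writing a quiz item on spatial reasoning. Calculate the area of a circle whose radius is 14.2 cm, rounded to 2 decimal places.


Shape: circle
Radius r = 14.2 cm
Formula: A = pi * r^2
r^2 = 14.2^2 = 201.64
A = pi * 201.64
A = 633.47
633.47 cm^2


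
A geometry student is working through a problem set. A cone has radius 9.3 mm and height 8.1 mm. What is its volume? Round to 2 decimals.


Shape: cone
Radius r = 9.3 mm, Height h = 8.1 mm
Formula: V = (1/3) * pi * r^2 * h
r^2 = 86.49
pi * r^2 * h = pi * 86.49 * 8.1 = 700.569 * pi
V = 700.569 * pi / 3
V = 733.63
733.63 mm^3


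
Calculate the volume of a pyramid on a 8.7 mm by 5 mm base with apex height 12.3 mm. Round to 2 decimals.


Shape: rectangular pyramid
Base: 8.7 mm x 5 mm, Height h = 12.3 mm
Formula: V = (1/3) * base_area * h
base_area = 8.7 * 5 = 43.5
base_area * h = 43.5 * 12.3 = 535.05
V = 535.05 / 3
V = 178.35
178.35 mm^3


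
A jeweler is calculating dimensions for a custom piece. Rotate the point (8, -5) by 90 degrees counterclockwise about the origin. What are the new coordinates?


Transformation: rotation about the origin
Original point: (8, -5)
Rule for 90 deg counterclockwise: (x, y) -> (-y, x)
Apply: (8, -5) -> (5, 8)
(5, 8)


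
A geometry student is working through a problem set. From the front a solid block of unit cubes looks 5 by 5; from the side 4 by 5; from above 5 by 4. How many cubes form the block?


Orthographic views of a solid rectangular block:
Front view 5 x 5 -> length = 5, height = 5
Side view 4 x 5 -> width = 4, height = 5 (consistent)
Top view 5 x 4 -> confirms length = 5, width = 4
The block is 5 x 4 x 5.
Total unit cubes = 5 * 4 * 5 = 100
100 unit cubes


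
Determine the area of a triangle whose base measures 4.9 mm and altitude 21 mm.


Shape: triangle
Base b = 4.9 mm, Height h = 21 mm
Formula: A = (1/2) * b * h
A = 0.5 * 4.9 * 21
A = 0.5 * 102.9
A = 51.45
51.45 mm^2


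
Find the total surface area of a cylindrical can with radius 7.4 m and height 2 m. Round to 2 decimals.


Shape: closed cylinder
Radius r = 7.4 m, Height h = 2 m
Formula: SA = 2*pi*r^2 + 2*pi*r*h = 2*pi*r*(r + h)
r + h = 9.4
2 * r * (r + h) = 2 * 7.4 * 9.4 = 139.12
SA = 139.12 * pi
SA = 437.06
437.06 m^2


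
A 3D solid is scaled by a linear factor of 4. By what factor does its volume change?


Linear scale factor k = 4
Rule: under a linear scaling by k, volumes scale by k^3.
k^3 = 4 * 4 * 4
k^3 = 16 * 4
k^3 = 64
Volume scales by a factor of 64.
64 (dimensionless)


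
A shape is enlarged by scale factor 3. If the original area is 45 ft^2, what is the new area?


Linear scale factor k = 3
Original area = 45 ft^2
Rule: under a linear scaling by k, areas scale by k^2.
k^2 = 3^2 = 9
New area = 45 * 9
New area = 405
405 ft^2


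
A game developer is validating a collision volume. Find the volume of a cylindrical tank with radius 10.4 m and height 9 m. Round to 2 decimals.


Shape: cylinder
Radius r = 10.4 m, Height h = 9 m
Formula: V = pi * r^2 * h
r^2 = 108.16
V = pi * 108.16 * 9
V = 973.44 * pi
V = 3058.15
3058.15 m^3


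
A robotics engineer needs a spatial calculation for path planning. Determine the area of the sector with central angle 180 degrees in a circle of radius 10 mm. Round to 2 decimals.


Shape: circular sector
Radius r = 10 mm, Angle = 180 degrees
Formula: A = (angle/360) * pi * r^2
r^2 = 100
Fraction of circle = 180/360
A = (180/360) * pi * 100
A = 50 * pi
A = 157.08
157.08 mm^2


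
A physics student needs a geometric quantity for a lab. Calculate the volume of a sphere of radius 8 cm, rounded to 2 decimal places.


Shape: sphere
Radius r = 8 cm
Formula: V = (4/3) * pi * r^3
r^3 = 512
(4/3) * 512 = 682.666667
V = 682.666667 * pi
V = 2144.66
2144.66 cm^3


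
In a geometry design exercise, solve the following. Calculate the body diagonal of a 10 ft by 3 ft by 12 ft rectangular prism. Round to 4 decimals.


Shape: rectangular box (space diagonal)
l = 10 ft, w = 3 ft, h = 12 ft
Visualize: the diagonal of the base, then a right triangle with that diagonal and the height.
Formula: d = sqrt(l^2 + w^2 + h^2)
l^2 + w^2 + h^2 = 100 + 9 + 144 = 253
d = sqrt(253)
d = 15.906
15.906 ft


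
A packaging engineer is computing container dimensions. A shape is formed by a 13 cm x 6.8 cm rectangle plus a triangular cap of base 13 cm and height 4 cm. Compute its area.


Composite shape: rectangle + triangle
Rectangle area = 13 * 6.8 = 88.4
Triangle area = 0.5 * 13 * 4 = 26
Total = 88.4 + 26
Total = 114.4
114.4 cm^2


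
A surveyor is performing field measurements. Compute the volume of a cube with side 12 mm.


Shape: cube
Side s = 12 mm
Formula: V = s^3
V = 12 * 12 * 12
V = 144 * 12
V = 1728
1728 mm^3


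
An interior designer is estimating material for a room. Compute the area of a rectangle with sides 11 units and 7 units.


Shape: rectangle
Length l = 11 units, Width w = 7 units
Formula: A = l * w
A = 11 * 7
A = 77
77 units^2


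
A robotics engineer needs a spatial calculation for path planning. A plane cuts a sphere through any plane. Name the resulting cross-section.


Solid: sphere
Cutting plane: through any plane
Visualize the intersection of the plane with the solid's surface.
The boundary of the cut region is a circle.
circle


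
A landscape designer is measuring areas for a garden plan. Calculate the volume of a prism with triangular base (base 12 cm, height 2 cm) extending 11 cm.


Shape: triangular prism
Triangle base = 12 cm, triangle height = 2 cm, prism length L = 11 cm
Formula: V = (1/2 * b * h_tri) * L
Cross-section area = 0.5 * 12 * 2 = 12
V = 12 * 11
V = 132
132 cm^3


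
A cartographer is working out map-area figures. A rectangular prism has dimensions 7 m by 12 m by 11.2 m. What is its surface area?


Shape: rectangular prism
l = 7 m, w = 12 m, h = 11.2 m
Formula: SA = 2(lw + lh + wh)
lw = 84, lh = 78.4, wh = 134.4
lw + lh + wh = 296.8
SA = 2 * 296.8
SA = 593.6
593.6 m^2


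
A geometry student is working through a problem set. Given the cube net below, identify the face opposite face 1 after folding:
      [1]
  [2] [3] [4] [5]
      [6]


Net: cross layout. Take square 3 as the base (bottom).
Fold the four squares in the horizontal row up around 3: 2 -> left, 4 -> right, 5 wraps to the top.
Fold 1 and 6 up from 3: 1 -> back, 6 -> front.
Opposite pairs are therefore: (1, 6), (2, 4), (3, 5).
Face 1 is opposite face 6.
face 6


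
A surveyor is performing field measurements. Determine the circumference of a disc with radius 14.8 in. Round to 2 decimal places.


Shape: circle
Radius r = 14.8 in
Formula: C = 2 * pi * r
C = 2 * pi * 14.8
C = 29.6 * pi
C = 92.99
92.99 in


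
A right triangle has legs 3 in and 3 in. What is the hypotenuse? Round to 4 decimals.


Shape: right triangle
Legs a = 3 in, b = 3 in
Formula: c = sqrt(a^2 + b^2)
a^2 = 9, b^2 = 9
a^2 + b^2 = 18
c = sqrt(18)
c = 4.2426
4.2426 in


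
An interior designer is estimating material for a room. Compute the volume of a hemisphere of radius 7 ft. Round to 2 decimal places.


Shape: hemisphere (half of a sphere)
Radius r = 7 ft
Formula: V = (1/2) * (4/3) * pi * r^3 = (2/3) * pi * r^3
r^3 = 343
(2/3) * 343 = 228.666667
V = 228.666667 * pi
V = 718.38
718.38 ft^3


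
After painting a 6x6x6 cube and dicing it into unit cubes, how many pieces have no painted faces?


Large cube: 6 x 6 x 6, cut into unit cubes.
n = 6, so n - 2 = 4
Unpainted cubes form the interior (n - 2)^3 block.
(n - 2)^3 = 4^3 = 64
64 unit cubes


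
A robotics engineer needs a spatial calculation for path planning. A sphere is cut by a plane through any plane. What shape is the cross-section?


Solid: sphere
Cutting plane: through any plane
Visualize the intersection of the plane with the solid's surface.
The boundary of the cut region is a circle.
circle


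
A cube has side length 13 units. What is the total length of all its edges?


Shape: cube
Side s = 13 units
A cube has 12 edges, all equal.
Formula: total edge length = 12 * s
Total = 12 * 13
Total = 156
156 units


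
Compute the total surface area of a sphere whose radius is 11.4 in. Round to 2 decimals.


Shape: sphere
Radius r = 11.4 in
Formula: SA = 4 * pi * r^2
r^2 = 129.96
SA = 4 * pi * 129.96
SA = 519.84 * pi
SA = 1633.13
1633.13 in^2


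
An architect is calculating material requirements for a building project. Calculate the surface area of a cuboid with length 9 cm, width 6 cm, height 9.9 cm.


Shape: rectangular prism
l = 9 cm, w = 6 cm, h = 9.9 cm
Formula: SA = 2(lw + lh + wh)
lw = 54, lh = 89.1, wh = 59.4
lw + lh + wh = 202.5
SA = 2 * 202.5
SA = 405
405 cm^2


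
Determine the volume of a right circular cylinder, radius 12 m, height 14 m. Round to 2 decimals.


Shape: cylinder
Radius r = 12 m, Height h = 14 m
Formula: V = pi * r^2 * h
r^2 = 144
V = pi * 144 * 14
V = 2016 * pi
V = 6333.45
6333.45 m^3


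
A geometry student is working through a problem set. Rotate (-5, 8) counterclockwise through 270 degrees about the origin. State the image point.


Transformation: rotation about the origin
Original point: (-5, 8)
Rule for 270 deg counterclockwise: (x, y) -> (y, -x)
Apply: (-5, 8) -> (8, 5)
(8, 5)


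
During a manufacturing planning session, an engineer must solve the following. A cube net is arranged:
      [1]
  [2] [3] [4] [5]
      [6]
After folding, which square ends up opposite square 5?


Net: cross layout. Take square 3 as the base (bottom).
Fold the four squares in the horizontal row up around 3: 2 -> left, 4 -> right, 5 wraps to the top.
Fold 1 and 6 up from 3: 1 -> back, 6 -> front.
Opposite pairs are therefore: (1, 6), (2, 4), (3, 5).
Face 5 is opposite face 3.
face 3


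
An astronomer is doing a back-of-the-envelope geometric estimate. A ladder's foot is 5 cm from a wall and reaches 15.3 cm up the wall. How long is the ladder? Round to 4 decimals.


Shape: right triangle
Legs a = 5 cm, b = 15.3 cm
Formula: c = sqrt(a^2 + b^2)
a^2 = 25, b^2 = 234.09
a^2 + b^2 = 259.09
c = sqrt(259.09)
c = 16.0963
16.0963 cm


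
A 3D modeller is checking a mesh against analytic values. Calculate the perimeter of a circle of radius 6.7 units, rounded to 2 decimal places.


Shape: circle
Radius r = 6.7 units
Formula: C = 2 * pi * r
C = 2 * pi * 6.7
C = 13.4 * pi
C = 42.1
42.1 units


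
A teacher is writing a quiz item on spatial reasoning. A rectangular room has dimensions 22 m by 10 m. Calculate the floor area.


Shape: rectangle
Length l = 22 m, Width w = 10 m
Formula: A = l * w
A = 22 * 10
A = 220
220 m^2


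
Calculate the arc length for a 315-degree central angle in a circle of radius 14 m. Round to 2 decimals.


Shape: circular arc
Radius r = 14 m, Angle = 315 degrees
Formula: L = (angle/360) * 2 * pi * r
2 * pi * r = 28 * pi
L = (315/360) * 28 * pi
L = 24.5 * pi
L = 76.97
76.97 m


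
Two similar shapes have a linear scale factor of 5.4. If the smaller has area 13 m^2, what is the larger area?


Linear scale factor k = 5.4
Original area = 13 m^2
Rule: under a linear scaling by k, areas scale by k^2.
k^2 = 5.4^2 = 29.16
New area = 13 * 29.16
New area = 379.08
379.08 m^2


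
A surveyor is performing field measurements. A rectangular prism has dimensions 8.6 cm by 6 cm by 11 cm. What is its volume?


Shape: rectangular prism
l = 8.6 cm, w = 6 cm, h = 11 cm
Formula: V = l * w * h
V = 8.6 * 6 * 11
V = 51.6 * 11
V = 567.6
567.6 cm^3


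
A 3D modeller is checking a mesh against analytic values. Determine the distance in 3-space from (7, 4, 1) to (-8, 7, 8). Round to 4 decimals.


3D distance between two points
P1 = (7, 4, 1), P2 = (-8, 7, 8)
Formula: d = sqrt((x2-x1)^2 + (y2-y1)^2 + (z2-z1)^2)
dx = -8 - 7 = -15
dy = 7 - 4 = 3
dz = 8 - 1 = 7
dx^2 + dy^2 + dz^2 = 225 + 9 + 49 = 283
d = sqrt(283)
d = 16.8226
16.8226 units


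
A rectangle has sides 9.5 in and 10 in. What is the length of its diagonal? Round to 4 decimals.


Shape: rectangle (diagonal via Pythagoras)
Sides: 9.5 in and 10 in
Formula: d = sqrt(l^2 + w^2)
l^2 = 90.25, w^2 = 100
l^2 + w^2 = 190.25
d = sqrt(190.25)
d = 13.7931
13.7931 in


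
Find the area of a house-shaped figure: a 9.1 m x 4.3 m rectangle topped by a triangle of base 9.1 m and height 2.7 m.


Composite shape: rectangle + triangle
Rectangle area = 9.1 * 4.3 = 39.13
Triangle area = 0.5 * 9.1 * 2.7 = 12.285
Total = 39.13 + 12.285
Total = 51.415
51.415 m^2


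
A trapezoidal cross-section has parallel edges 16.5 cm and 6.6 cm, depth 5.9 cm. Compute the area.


Shape: trapezoid
Parallel sides a = 16.5 cm, b = 6.6 cm; Height h = 5.9 cm
Formula: A = (a + b) * h / 2
a + b = 16.5 + 6.6 = 23.1
A = 23.1 * 5.9 / 2
A = 136.29 / 2
A = 68.145
68.145 cm^2


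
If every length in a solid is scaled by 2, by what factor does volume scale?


Linear scale factor k = 2
Rule: under a linear scaling by k, volumes scale by k^3.
k^3 = 2 * 2 * 2
k^3 = 4 * 2
k^3 = 8
Volume scales by a factor of 8.
8 (dimensionless)


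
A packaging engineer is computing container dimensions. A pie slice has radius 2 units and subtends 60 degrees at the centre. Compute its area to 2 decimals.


Shape: circular sector
Radius r = 2 units, Angle = 60 degrees
Formula: A = (angle/360) * pi * r^2
r^2 = 4
Fraction of circle = 60/360
A = (60/360) * pi * 4
A = 0.666667 * pi
A = 2.09
2.09 units^2


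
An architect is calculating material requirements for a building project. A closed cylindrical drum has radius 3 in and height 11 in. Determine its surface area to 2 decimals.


Shape: closed cylinder
Radius r = 3 in, Height h = 11 in
Formula: SA = 2*pi*r^2 + 2*pi*r*h = 2*pi*r*(r + h)
r + h = 14
2 * r * (r + h) = 2 * 3 * 14 = 84
SA = 84 * pi
SA = 263.89
263.89 in^2


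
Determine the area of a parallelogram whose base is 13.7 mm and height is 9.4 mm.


Shape: parallelogram
Base b = 13.7 mm, Height h = 9.4 mm
Formula: A = b * h
A = 13.7 * 9.4
A = 128.78
128.78 mm^2


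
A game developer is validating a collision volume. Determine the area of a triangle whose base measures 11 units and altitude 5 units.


Shape: triangle
Base b = 11 units, Height h = 5 units
Formula: A = (1/2) * b * h
A = 0.5 * 11 * 5
A = 0.5 * 55
A = 27.5
27.5 units^2


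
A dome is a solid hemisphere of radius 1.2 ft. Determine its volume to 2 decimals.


Shape: hemisphere (half of a sphere)
Radius r = 1.2 ft
Formula: V = (1/2) * (4/3) * pi * r^3 = (2/3) * pi * r^3
r^3 = 1.728
(2/3) * 1.728 = 1.152
V = 1.152 * pi
V = 3.62
3.62 ft^3


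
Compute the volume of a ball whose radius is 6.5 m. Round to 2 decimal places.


Shape: sphere
Radius r = 6.5 m
Formula: V = (4/3) * pi * r^3
r^3 = 274.625
(4/3) * 274.625 = 366.166667
V = 366.166667 * pi
V = 1150.35
1150.35 m^3


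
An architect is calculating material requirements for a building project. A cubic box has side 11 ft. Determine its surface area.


Shape: cube
Side s = 11 ft
A cube has 6 square faces.
Formula: SA = 6 * s^2
s^2 = 121
SA = 6 * 121
SA = 726
726 ft^2


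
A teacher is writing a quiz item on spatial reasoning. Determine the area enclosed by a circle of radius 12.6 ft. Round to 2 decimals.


Shape: circle
Radius r = 12.6 ft
Formula: A = pi * r^2
r^2 = 12.6^2 = 158.76
A = pi * 158.76
A = 498.76
498.76 ft^2


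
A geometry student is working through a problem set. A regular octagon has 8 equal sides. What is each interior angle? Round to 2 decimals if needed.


Shape: regular octagon (8 sides)
Formula: interior angle = (n - 2) * 180 / n
(n - 2) = 6
(n - 2) * 180 = 1080
angle = 1080 / 8
angle = 135
135 degrees


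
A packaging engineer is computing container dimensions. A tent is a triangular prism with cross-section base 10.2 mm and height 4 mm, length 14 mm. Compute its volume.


Shape: triangular prism
Triangle base = 10.2 mm, triangle height = 4 mm, prism length L = 14 mm
Formula: V = (1/2 * b * h_tri) * L
Cross-section area = 0.5 * 10.2 * 4 = 20.4
V = 20.4 * 14
V = 285.6
285.6 mm^3


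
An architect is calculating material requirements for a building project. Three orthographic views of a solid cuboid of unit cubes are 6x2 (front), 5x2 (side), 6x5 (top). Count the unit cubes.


Orthographic views of a solid rectangular block:
Front view 6 x 2 -> length = 6, height = 2
Side view 5 x 2 -> width = 5, height = 2 (consistent)
Top view 6 x 5 -> confirms length = 6, width = 5
The block is 6 x 5 x 2.
Total unit cubes = 6 * 5 * 2 = 60
60 unit cubes


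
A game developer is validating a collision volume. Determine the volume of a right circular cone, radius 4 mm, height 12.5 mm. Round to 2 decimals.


Shape: cone
Radius r = 4 mm, Height h = 12.5 mm
Formula: V = (1/3) * pi * r^2 * h
r^2 = 16
pi * r^2 * h = pi * 16 * 12.5 = 200 * pi
V = 200 * pi / 3
V = 209.44
209.44 mm^3


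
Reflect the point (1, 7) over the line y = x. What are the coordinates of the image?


Transformation: reflection
Original point: (1, 7)
Rule for reflection over y = x: (x, y) -> (y, x)
Apply: (1, 7) -> (7, 1)
(7, 1)


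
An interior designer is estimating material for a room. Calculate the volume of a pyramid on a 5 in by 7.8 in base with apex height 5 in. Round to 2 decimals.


Shape: rectangular pyramid
Base: 5 in x 7.8 in, Height h = 5 in
Formula: V = (1/3) * base_area * h
base_area = 5 * 7.8 = 39
base_area * h = 39 * 5 = 195
V = 195 / 3
V = 65
65 in^3


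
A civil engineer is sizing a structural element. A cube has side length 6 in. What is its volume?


Shape: cube
Side s = 6 in
Formula: V = s^3
V = 6 * 6 * 6
V = 36 * 6
V = 216
216 in^3


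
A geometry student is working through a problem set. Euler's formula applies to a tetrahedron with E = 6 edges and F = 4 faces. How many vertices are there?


Polyhedron: tetrahedron
Euler's formula for convex polyhedra: V - E + F = 2
Given: E = 6 edges and F = 4 faces
Solve for V:
V = 2 + E - F = 2 + 6 - 4 = 4
4 vertices


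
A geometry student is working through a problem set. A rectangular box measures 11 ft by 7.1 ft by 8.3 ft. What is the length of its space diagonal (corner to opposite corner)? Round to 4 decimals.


Shape: rectangular box (space diagonal)
l = 11 ft, w = 7.1 ft, h = 8.3 ft
Visualize: the diagonal of the base, then a right triangle with that diagonal and the height.
Formula: d = sqrt(l^2 + w^2 + h^2)
l^2 + w^2 + h^2 = 121 + 50.41 + 68.89 = 240.3
d = sqrt(240.3)
d = 15.5016
15.5016 ft


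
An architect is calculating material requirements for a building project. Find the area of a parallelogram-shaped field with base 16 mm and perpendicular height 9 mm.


Shape: parallelogram
Base b = 16 mm, Height h = 9 mm
Formula: A = b * h
A = 16 * 9
A = 144
144 mm^2


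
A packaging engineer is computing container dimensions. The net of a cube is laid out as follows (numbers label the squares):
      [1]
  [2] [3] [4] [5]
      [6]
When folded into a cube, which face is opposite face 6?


Net: cross layout. Take square 3 as the base (bottom).
Fold the four squares in the horizontal row up around 3: 2 -> left, 4 -> right, 5 wraps to the top.
Fold 1 and 6 up from 3: 1 -> back, 6 -> front.
Opposite pairs are therefore: (1, 6), (2, 4), (3, 5).
Face 6 is opposite face 1.
face 1


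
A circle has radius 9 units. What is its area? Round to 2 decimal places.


Shape: circle
Radius r = 9 units
Formula: A = pi * r^2
r^2 = 9^2 = 81
A = pi * 81
A = 254.47
254.47 units^2


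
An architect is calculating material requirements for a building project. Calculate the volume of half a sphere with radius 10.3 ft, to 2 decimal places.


Shape: hemisphere (half of a sphere)
Radius r = 10.3 ft
Formula: V = (1/2) * (4/3) * pi * r^3 = (2/3) * pi * r^3
r^3 = 1092.727
(2/3) * 1092.727 = 728.484667
V = 728.484667 * pi
V = 2288.6
2288.6 ft^3


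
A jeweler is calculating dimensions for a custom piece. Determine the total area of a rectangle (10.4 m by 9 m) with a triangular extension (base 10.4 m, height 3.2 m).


Composite shape: rectangle + triangle
Rectangle area = 10.4 * 9 = 93.6
Triangle area = 0.5 * 10.4 * 3.2 = 16.64
Total = 93.6 + 16.64
Total = 110.24
110.24 m^2


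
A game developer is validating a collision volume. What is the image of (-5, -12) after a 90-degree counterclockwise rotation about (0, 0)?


Transformation: rotation about the origin
Original point: (-5, -12)
Rule for 90 deg counterclockwise: (x, y) -> (-y, x)
Apply: (-5, -12) -> (12, -5)
(12, -5)
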